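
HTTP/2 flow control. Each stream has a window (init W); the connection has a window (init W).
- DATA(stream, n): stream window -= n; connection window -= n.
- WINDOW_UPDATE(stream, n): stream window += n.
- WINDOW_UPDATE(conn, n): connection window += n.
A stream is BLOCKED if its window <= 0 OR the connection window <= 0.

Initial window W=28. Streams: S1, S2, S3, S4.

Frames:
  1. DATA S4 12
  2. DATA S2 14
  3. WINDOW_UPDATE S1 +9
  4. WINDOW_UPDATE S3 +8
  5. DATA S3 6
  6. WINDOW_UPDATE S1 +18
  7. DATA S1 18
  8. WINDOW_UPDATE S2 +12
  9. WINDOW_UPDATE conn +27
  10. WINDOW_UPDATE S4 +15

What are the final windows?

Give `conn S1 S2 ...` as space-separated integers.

Op 1: conn=16 S1=28 S2=28 S3=28 S4=16 blocked=[]
Op 2: conn=2 S1=28 S2=14 S3=28 S4=16 blocked=[]
Op 3: conn=2 S1=37 S2=14 S3=28 S4=16 blocked=[]
Op 4: conn=2 S1=37 S2=14 S3=36 S4=16 blocked=[]
Op 5: conn=-4 S1=37 S2=14 S3=30 S4=16 blocked=[1, 2, 3, 4]
Op 6: conn=-4 S1=55 S2=14 S3=30 S4=16 blocked=[1, 2, 3, 4]
Op 7: conn=-22 S1=37 S2=14 S3=30 S4=16 blocked=[1, 2, 3, 4]
Op 8: conn=-22 S1=37 S2=26 S3=30 S4=16 blocked=[1, 2, 3, 4]
Op 9: conn=5 S1=37 S2=26 S3=30 S4=16 blocked=[]
Op 10: conn=5 S1=37 S2=26 S3=30 S4=31 blocked=[]

Answer: 5 37 26 30 31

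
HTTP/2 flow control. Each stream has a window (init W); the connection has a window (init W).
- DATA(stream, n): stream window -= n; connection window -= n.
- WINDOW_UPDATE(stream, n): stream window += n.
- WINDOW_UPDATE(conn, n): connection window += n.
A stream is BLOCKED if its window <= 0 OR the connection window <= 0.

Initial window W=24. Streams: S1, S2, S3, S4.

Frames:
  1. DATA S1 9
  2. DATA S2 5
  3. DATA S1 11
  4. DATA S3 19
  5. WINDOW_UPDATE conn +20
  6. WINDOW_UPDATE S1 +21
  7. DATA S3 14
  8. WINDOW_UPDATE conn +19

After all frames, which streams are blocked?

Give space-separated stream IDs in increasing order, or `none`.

Answer: S3

Derivation:
Op 1: conn=15 S1=15 S2=24 S3=24 S4=24 blocked=[]
Op 2: conn=10 S1=15 S2=19 S3=24 S4=24 blocked=[]
Op 3: conn=-1 S1=4 S2=19 S3=24 S4=24 blocked=[1, 2, 3, 4]
Op 4: conn=-20 S1=4 S2=19 S3=5 S4=24 blocked=[1, 2, 3, 4]
Op 5: conn=0 S1=4 S2=19 S3=5 S4=24 blocked=[1, 2, 3, 4]
Op 6: conn=0 S1=25 S2=19 S3=5 S4=24 blocked=[1, 2, 3, 4]
Op 7: conn=-14 S1=25 S2=19 S3=-9 S4=24 blocked=[1, 2, 3, 4]
Op 8: conn=5 S1=25 S2=19 S3=-9 S4=24 blocked=[3]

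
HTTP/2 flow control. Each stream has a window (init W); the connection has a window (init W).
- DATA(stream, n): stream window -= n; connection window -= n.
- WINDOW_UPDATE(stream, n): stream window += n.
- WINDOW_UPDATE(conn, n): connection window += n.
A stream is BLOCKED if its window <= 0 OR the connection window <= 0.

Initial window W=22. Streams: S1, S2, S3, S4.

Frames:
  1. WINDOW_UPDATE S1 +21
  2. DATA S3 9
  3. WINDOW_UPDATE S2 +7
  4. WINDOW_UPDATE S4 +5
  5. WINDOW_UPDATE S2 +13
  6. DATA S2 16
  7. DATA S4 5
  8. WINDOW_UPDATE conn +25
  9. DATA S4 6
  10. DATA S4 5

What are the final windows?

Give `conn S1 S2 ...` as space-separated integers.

Op 1: conn=22 S1=43 S2=22 S3=22 S4=22 blocked=[]
Op 2: conn=13 S1=43 S2=22 S3=13 S4=22 blocked=[]
Op 3: conn=13 S1=43 S2=29 S3=13 S4=22 blocked=[]
Op 4: conn=13 S1=43 S2=29 S3=13 S4=27 blocked=[]
Op 5: conn=13 S1=43 S2=42 S3=13 S4=27 blocked=[]
Op 6: conn=-3 S1=43 S2=26 S3=13 S4=27 blocked=[1, 2, 3, 4]
Op 7: conn=-8 S1=43 S2=26 S3=13 S4=22 blocked=[1, 2, 3, 4]
Op 8: conn=17 S1=43 S2=26 S3=13 S4=22 blocked=[]
Op 9: conn=11 S1=43 S2=26 S3=13 S4=16 blocked=[]
Op 10: conn=6 S1=43 S2=26 S3=13 S4=11 blocked=[]

Answer: 6 43 26 13 11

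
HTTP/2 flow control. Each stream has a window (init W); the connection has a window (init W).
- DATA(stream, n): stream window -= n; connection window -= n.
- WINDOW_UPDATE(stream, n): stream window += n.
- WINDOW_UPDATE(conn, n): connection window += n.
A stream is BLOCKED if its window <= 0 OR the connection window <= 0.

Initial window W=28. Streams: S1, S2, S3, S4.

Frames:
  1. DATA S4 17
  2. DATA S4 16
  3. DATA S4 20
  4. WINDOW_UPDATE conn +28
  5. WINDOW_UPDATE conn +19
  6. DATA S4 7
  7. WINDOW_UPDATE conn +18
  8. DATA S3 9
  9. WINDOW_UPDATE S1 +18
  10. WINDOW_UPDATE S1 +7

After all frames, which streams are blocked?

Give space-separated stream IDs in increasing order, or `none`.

Answer: S4

Derivation:
Op 1: conn=11 S1=28 S2=28 S3=28 S4=11 blocked=[]
Op 2: conn=-5 S1=28 S2=28 S3=28 S4=-5 blocked=[1, 2, 3, 4]
Op 3: conn=-25 S1=28 S2=28 S3=28 S4=-25 blocked=[1, 2, 3, 4]
Op 4: conn=3 S1=28 S2=28 S3=28 S4=-25 blocked=[4]
Op 5: conn=22 S1=28 S2=28 S3=28 S4=-25 blocked=[4]
Op 6: conn=15 S1=28 S2=28 S3=28 S4=-32 blocked=[4]
Op 7: conn=33 S1=28 S2=28 S3=28 S4=-32 blocked=[4]
Op 8: conn=24 S1=28 S2=28 S3=19 S4=-32 blocked=[4]
Op 9: conn=24 S1=46 S2=28 S3=19 S4=-32 blocked=[4]
Op 10: conn=24 S1=53 S2=28 S3=19 S4=-32 blocked=[4]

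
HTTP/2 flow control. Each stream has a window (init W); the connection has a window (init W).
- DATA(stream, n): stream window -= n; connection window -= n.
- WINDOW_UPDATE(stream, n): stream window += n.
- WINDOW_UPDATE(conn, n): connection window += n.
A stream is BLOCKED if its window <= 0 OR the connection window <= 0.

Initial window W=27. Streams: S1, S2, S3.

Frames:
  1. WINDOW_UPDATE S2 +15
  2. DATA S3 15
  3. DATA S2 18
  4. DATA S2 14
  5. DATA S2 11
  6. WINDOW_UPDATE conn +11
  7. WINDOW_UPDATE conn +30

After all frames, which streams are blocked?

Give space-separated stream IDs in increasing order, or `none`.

Op 1: conn=27 S1=27 S2=42 S3=27 blocked=[]
Op 2: conn=12 S1=27 S2=42 S3=12 blocked=[]
Op 3: conn=-6 S1=27 S2=24 S3=12 blocked=[1, 2, 3]
Op 4: conn=-20 S1=27 S2=10 S3=12 blocked=[1, 2, 3]
Op 5: conn=-31 S1=27 S2=-1 S3=12 blocked=[1, 2, 3]
Op 6: conn=-20 S1=27 S2=-1 S3=12 blocked=[1, 2, 3]
Op 7: conn=10 S1=27 S2=-1 S3=12 blocked=[2]

Answer: S2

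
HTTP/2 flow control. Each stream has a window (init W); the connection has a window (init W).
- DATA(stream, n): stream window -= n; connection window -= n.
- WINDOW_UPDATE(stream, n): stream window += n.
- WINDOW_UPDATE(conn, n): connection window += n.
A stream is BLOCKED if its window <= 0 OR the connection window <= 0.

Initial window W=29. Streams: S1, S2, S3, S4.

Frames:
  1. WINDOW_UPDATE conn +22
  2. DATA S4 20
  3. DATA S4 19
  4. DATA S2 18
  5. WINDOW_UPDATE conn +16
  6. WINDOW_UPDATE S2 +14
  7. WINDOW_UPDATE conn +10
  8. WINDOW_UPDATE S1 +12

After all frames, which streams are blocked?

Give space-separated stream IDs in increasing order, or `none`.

Answer: S4

Derivation:
Op 1: conn=51 S1=29 S2=29 S3=29 S4=29 blocked=[]
Op 2: conn=31 S1=29 S2=29 S3=29 S4=9 blocked=[]
Op 3: conn=12 S1=29 S2=29 S3=29 S4=-10 blocked=[4]
Op 4: conn=-6 S1=29 S2=11 S3=29 S4=-10 blocked=[1, 2, 3, 4]
Op 5: conn=10 S1=29 S2=11 S3=29 S4=-10 blocked=[4]
Op 6: conn=10 S1=29 S2=25 S3=29 S4=-10 blocked=[4]
Op 7: conn=20 S1=29 S2=25 S3=29 S4=-10 blocked=[4]
Op 8: conn=20 S1=41 S2=25 S3=29 S4=-10 blocked=[4]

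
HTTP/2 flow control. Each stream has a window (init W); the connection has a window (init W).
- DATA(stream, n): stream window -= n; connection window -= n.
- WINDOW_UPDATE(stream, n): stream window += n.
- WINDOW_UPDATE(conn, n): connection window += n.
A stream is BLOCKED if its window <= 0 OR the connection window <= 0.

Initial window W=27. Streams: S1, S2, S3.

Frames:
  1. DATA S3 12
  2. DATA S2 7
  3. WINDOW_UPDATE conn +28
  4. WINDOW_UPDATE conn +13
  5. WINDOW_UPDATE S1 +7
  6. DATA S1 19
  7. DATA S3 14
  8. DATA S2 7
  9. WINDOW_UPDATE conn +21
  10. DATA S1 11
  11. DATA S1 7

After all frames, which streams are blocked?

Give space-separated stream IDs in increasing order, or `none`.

Answer: S1

Derivation:
Op 1: conn=15 S1=27 S2=27 S3=15 blocked=[]
Op 2: conn=8 S1=27 S2=20 S3=15 blocked=[]
Op 3: conn=36 S1=27 S2=20 S3=15 blocked=[]
Op 4: conn=49 S1=27 S2=20 S3=15 blocked=[]
Op 5: conn=49 S1=34 S2=20 S3=15 blocked=[]
Op 6: conn=30 S1=15 S2=20 S3=15 blocked=[]
Op 7: conn=16 S1=15 S2=20 S3=1 blocked=[]
Op 8: conn=9 S1=15 S2=13 S3=1 blocked=[]
Op 9: conn=30 S1=15 S2=13 S3=1 blocked=[]
Op 10: conn=19 S1=4 S2=13 S3=1 blocked=[]
Op 11: conn=12 S1=-3 S2=13 S3=1 blocked=[1]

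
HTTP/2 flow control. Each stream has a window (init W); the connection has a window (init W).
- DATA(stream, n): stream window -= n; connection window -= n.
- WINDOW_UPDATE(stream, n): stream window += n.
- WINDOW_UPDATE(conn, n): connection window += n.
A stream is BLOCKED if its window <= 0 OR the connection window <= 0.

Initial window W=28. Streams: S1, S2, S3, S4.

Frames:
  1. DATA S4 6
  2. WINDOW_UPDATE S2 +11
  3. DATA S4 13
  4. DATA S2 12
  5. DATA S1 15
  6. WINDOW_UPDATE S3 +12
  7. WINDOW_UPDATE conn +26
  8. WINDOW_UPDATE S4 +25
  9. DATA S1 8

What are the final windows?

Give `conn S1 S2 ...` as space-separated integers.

Answer: 0 5 27 40 34

Derivation:
Op 1: conn=22 S1=28 S2=28 S3=28 S4=22 blocked=[]
Op 2: conn=22 S1=28 S2=39 S3=28 S4=22 blocked=[]
Op 3: conn=9 S1=28 S2=39 S3=28 S4=9 blocked=[]
Op 4: conn=-3 S1=28 S2=27 S3=28 S4=9 blocked=[1, 2, 3, 4]
Op 5: conn=-18 S1=13 S2=27 S3=28 S4=9 blocked=[1, 2, 3, 4]
Op 6: conn=-18 S1=13 S2=27 S3=40 S4=9 blocked=[1, 2, 3, 4]
Op 7: conn=8 S1=13 S2=27 S3=40 S4=9 blocked=[]
Op 8: conn=8 S1=13 S2=27 S3=40 S4=34 blocked=[]
Op 9: conn=0 S1=5 S2=27 S3=40 S4=34 blocked=[1, 2, 3, 4]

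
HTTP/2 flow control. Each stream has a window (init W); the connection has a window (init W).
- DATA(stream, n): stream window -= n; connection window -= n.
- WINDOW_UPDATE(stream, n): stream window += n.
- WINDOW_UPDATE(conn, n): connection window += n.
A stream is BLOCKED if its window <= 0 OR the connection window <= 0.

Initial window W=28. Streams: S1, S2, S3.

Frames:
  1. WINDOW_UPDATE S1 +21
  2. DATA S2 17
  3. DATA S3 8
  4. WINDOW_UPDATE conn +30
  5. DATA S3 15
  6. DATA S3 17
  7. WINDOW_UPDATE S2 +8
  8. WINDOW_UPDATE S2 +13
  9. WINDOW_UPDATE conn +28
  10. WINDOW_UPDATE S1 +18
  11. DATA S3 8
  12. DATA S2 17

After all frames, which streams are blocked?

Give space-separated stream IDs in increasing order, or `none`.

Op 1: conn=28 S1=49 S2=28 S3=28 blocked=[]
Op 2: conn=11 S1=49 S2=11 S3=28 blocked=[]
Op 3: conn=3 S1=49 S2=11 S3=20 blocked=[]
Op 4: conn=33 S1=49 S2=11 S3=20 blocked=[]
Op 5: conn=18 S1=49 S2=11 S3=5 blocked=[]
Op 6: conn=1 S1=49 S2=11 S3=-12 blocked=[3]
Op 7: conn=1 S1=49 S2=19 S3=-12 blocked=[3]
Op 8: conn=1 S1=49 S2=32 S3=-12 blocked=[3]
Op 9: conn=29 S1=49 S2=32 S3=-12 blocked=[3]
Op 10: conn=29 S1=67 S2=32 S3=-12 blocked=[3]
Op 11: conn=21 S1=67 S2=32 S3=-20 blocked=[3]
Op 12: conn=4 S1=67 S2=15 S3=-20 blocked=[3]

Answer: S3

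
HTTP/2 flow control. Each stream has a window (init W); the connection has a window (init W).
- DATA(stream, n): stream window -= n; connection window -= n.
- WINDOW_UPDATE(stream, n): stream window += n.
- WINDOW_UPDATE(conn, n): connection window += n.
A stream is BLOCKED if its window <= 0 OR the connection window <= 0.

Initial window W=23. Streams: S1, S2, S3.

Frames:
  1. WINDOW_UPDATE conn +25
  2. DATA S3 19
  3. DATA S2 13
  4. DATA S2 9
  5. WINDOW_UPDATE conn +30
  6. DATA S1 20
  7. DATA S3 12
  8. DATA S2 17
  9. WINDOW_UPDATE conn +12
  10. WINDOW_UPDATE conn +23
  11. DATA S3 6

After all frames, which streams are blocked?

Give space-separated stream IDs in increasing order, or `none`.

Op 1: conn=48 S1=23 S2=23 S3=23 blocked=[]
Op 2: conn=29 S1=23 S2=23 S3=4 blocked=[]
Op 3: conn=16 S1=23 S2=10 S3=4 blocked=[]
Op 4: conn=7 S1=23 S2=1 S3=4 blocked=[]
Op 5: conn=37 S1=23 S2=1 S3=4 blocked=[]
Op 6: conn=17 S1=3 S2=1 S3=4 blocked=[]
Op 7: conn=5 S1=3 S2=1 S3=-8 blocked=[3]
Op 8: conn=-12 S1=3 S2=-16 S3=-8 blocked=[1, 2, 3]
Op 9: conn=0 S1=3 S2=-16 S3=-8 blocked=[1, 2, 3]
Op 10: conn=23 S1=3 S2=-16 S3=-8 blocked=[2, 3]
Op 11: conn=17 S1=3 S2=-16 S3=-14 blocked=[2, 3]

Answer: S2 S3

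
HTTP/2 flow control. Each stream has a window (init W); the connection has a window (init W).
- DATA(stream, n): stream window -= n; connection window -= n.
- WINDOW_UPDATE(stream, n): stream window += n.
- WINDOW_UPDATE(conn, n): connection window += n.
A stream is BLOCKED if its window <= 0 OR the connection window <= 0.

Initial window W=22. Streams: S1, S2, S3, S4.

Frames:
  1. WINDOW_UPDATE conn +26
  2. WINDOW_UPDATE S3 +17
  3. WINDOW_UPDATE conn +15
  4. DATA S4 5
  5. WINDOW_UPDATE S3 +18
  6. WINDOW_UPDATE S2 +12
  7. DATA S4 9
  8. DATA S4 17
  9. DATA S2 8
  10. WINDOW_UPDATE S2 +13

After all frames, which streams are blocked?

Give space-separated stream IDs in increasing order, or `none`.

Answer: S4

Derivation:
Op 1: conn=48 S1=22 S2=22 S3=22 S4=22 blocked=[]
Op 2: conn=48 S1=22 S2=22 S3=39 S4=22 blocked=[]
Op 3: conn=63 S1=22 S2=22 S3=39 S4=22 blocked=[]
Op 4: conn=58 S1=22 S2=22 S3=39 S4=17 blocked=[]
Op 5: conn=58 S1=22 S2=22 S3=57 S4=17 blocked=[]
Op 6: conn=58 S1=22 S2=34 S3=57 S4=17 blocked=[]
Op 7: conn=49 S1=22 S2=34 S3=57 S4=8 blocked=[]
Op 8: conn=32 S1=22 S2=34 S3=57 S4=-9 blocked=[4]
Op 9: conn=24 S1=22 S2=26 S3=57 S4=-9 blocked=[4]
Op 10: conn=24 S1=22 S2=39 S3=57 S4=-9 blocked=[4]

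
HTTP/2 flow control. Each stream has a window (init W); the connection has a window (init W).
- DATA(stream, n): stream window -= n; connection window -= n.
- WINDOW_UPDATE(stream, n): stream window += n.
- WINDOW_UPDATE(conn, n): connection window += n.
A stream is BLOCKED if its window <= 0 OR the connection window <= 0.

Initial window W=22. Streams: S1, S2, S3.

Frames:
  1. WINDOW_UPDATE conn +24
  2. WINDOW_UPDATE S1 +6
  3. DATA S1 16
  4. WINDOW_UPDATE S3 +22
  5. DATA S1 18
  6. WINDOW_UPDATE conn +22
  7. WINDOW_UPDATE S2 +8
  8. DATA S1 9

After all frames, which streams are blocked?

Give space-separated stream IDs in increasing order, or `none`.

Op 1: conn=46 S1=22 S2=22 S3=22 blocked=[]
Op 2: conn=46 S1=28 S2=22 S3=22 blocked=[]
Op 3: conn=30 S1=12 S2=22 S3=22 blocked=[]
Op 4: conn=30 S1=12 S2=22 S3=44 blocked=[]
Op 5: conn=12 S1=-6 S2=22 S3=44 blocked=[1]
Op 6: conn=34 S1=-6 S2=22 S3=44 blocked=[1]
Op 7: conn=34 S1=-6 S2=30 S3=44 blocked=[1]
Op 8: conn=25 S1=-15 S2=30 S3=44 blocked=[1]

Answer: S1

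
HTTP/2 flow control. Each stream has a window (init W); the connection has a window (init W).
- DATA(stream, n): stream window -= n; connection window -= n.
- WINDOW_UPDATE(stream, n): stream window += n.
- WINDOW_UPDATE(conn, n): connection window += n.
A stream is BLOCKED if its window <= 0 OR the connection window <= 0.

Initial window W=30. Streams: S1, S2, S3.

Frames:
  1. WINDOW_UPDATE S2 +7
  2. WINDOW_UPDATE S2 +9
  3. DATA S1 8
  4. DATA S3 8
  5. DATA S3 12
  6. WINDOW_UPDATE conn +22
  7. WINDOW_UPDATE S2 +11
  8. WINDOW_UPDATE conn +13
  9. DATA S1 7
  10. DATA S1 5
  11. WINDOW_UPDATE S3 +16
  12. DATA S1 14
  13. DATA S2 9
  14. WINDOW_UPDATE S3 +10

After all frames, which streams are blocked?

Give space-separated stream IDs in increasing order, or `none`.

Op 1: conn=30 S1=30 S2=37 S3=30 blocked=[]
Op 2: conn=30 S1=30 S2=46 S3=30 blocked=[]
Op 3: conn=22 S1=22 S2=46 S3=30 blocked=[]
Op 4: conn=14 S1=22 S2=46 S3=22 blocked=[]
Op 5: conn=2 S1=22 S2=46 S3=10 blocked=[]
Op 6: conn=24 S1=22 S2=46 S3=10 blocked=[]
Op 7: conn=24 S1=22 S2=57 S3=10 blocked=[]
Op 8: conn=37 S1=22 S2=57 S3=10 blocked=[]
Op 9: conn=30 S1=15 S2=57 S3=10 blocked=[]
Op 10: conn=25 S1=10 S2=57 S3=10 blocked=[]
Op 11: conn=25 S1=10 S2=57 S3=26 blocked=[]
Op 12: conn=11 S1=-4 S2=57 S3=26 blocked=[1]
Op 13: conn=2 S1=-4 S2=48 S3=26 blocked=[1]
Op 14: conn=2 S1=-4 S2=48 S3=36 blocked=[1]

Answer: S1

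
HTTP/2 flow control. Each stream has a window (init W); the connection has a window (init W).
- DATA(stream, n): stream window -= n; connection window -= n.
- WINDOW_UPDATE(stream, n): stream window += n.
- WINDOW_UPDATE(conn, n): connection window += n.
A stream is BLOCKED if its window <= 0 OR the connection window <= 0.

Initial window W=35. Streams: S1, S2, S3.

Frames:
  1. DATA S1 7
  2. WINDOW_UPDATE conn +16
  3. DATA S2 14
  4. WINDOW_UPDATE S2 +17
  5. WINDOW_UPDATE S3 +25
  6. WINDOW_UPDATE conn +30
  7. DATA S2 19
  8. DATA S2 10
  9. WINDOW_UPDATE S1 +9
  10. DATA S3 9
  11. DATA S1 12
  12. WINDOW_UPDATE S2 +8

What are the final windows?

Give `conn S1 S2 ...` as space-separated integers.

Answer: 10 25 17 51

Derivation:
Op 1: conn=28 S1=28 S2=35 S3=35 blocked=[]
Op 2: conn=44 S1=28 S2=35 S3=35 blocked=[]
Op 3: conn=30 S1=28 S2=21 S3=35 blocked=[]
Op 4: conn=30 S1=28 S2=38 S3=35 blocked=[]
Op 5: conn=30 S1=28 S2=38 S3=60 blocked=[]
Op 6: conn=60 S1=28 S2=38 S3=60 blocked=[]
Op 7: conn=41 S1=28 S2=19 S3=60 blocked=[]
Op 8: conn=31 S1=28 S2=9 S3=60 blocked=[]
Op 9: conn=31 S1=37 S2=9 S3=60 blocked=[]
Op 10: conn=22 S1=37 S2=9 S3=51 blocked=[]
Op 11: conn=10 S1=25 S2=9 S3=51 blocked=[]
Op 12: conn=10 S1=25 S2=17 S3=51 blocked=[]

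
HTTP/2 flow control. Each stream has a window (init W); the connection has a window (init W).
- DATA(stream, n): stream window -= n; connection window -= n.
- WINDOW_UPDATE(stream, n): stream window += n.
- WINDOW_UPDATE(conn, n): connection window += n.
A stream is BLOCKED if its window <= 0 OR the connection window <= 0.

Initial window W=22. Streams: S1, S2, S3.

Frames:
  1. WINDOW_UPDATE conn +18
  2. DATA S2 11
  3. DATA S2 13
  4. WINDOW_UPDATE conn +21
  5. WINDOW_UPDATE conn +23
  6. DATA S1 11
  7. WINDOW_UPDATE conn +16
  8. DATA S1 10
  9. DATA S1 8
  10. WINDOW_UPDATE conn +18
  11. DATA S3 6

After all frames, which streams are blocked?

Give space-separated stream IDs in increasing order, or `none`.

Op 1: conn=40 S1=22 S2=22 S3=22 blocked=[]
Op 2: conn=29 S1=22 S2=11 S3=22 blocked=[]
Op 3: conn=16 S1=22 S2=-2 S3=22 blocked=[2]
Op 4: conn=37 S1=22 S2=-2 S3=22 blocked=[2]
Op 5: conn=60 S1=22 S2=-2 S3=22 blocked=[2]
Op 6: conn=49 S1=11 S2=-2 S3=22 blocked=[2]
Op 7: conn=65 S1=11 S2=-2 S3=22 blocked=[2]
Op 8: conn=55 S1=1 S2=-2 S3=22 blocked=[2]
Op 9: conn=47 S1=-7 S2=-2 S3=22 blocked=[1, 2]
Op 10: conn=65 S1=-7 S2=-2 S3=22 blocked=[1, 2]
Op 11: conn=59 S1=-7 S2=-2 S3=16 blocked=[1, 2]

Answer: S1 S2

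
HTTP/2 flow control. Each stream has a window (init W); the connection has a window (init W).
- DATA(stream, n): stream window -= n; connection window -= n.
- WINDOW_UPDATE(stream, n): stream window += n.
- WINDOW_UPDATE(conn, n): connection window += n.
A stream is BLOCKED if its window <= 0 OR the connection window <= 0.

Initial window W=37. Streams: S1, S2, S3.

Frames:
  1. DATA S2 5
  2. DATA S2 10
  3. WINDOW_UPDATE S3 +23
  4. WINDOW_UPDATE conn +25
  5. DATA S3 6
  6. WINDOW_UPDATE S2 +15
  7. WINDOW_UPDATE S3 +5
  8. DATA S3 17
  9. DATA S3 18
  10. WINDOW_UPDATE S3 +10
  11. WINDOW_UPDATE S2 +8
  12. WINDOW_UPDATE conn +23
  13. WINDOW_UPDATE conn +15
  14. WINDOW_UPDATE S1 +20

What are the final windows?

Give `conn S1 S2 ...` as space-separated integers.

Answer: 44 57 45 34

Derivation:
Op 1: conn=32 S1=37 S2=32 S3=37 blocked=[]
Op 2: conn=22 S1=37 S2=22 S3=37 blocked=[]
Op 3: conn=22 S1=37 S2=22 S3=60 blocked=[]
Op 4: conn=47 S1=37 S2=22 S3=60 blocked=[]
Op 5: conn=41 S1=37 S2=22 S3=54 blocked=[]
Op 6: conn=41 S1=37 S2=37 S3=54 blocked=[]
Op 7: conn=41 S1=37 S2=37 S3=59 blocked=[]
Op 8: conn=24 S1=37 S2=37 S3=42 blocked=[]
Op 9: conn=6 S1=37 S2=37 S3=24 blocked=[]
Op 10: conn=6 S1=37 S2=37 S3=34 blocked=[]
Op 11: conn=6 S1=37 S2=45 S3=34 blocked=[]
Op 12: conn=29 S1=37 S2=45 S3=34 blocked=[]
Op 13: conn=44 S1=37 S2=45 S3=34 blocked=[]
Op 14: conn=44 S1=57 S2=45 S3=34 blocked=[]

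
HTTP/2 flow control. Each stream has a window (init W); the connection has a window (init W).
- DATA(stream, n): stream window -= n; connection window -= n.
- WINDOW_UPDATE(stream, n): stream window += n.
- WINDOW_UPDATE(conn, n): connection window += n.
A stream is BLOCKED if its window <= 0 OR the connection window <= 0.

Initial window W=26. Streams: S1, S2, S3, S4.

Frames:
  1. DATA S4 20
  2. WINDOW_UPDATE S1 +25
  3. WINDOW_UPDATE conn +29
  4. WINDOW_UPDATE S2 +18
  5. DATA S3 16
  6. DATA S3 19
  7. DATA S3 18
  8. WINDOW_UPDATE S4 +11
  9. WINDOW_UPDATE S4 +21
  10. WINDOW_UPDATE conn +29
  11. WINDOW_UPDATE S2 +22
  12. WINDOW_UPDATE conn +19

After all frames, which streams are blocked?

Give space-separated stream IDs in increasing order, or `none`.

Op 1: conn=6 S1=26 S2=26 S3=26 S4=6 blocked=[]
Op 2: conn=6 S1=51 S2=26 S3=26 S4=6 blocked=[]
Op 3: conn=35 S1=51 S2=26 S3=26 S4=6 blocked=[]
Op 4: conn=35 S1=51 S2=44 S3=26 S4=6 blocked=[]
Op 5: conn=19 S1=51 S2=44 S3=10 S4=6 blocked=[]
Op 6: conn=0 S1=51 S2=44 S3=-9 S4=6 blocked=[1, 2, 3, 4]
Op 7: conn=-18 S1=51 S2=44 S3=-27 S4=6 blocked=[1, 2, 3, 4]
Op 8: conn=-18 S1=51 S2=44 S3=-27 S4=17 blocked=[1, 2, 3, 4]
Op 9: conn=-18 S1=51 S2=44 S3=-27 S4=38 blocked=[1, 2, 3, 4]
Op 10: conn=11 S1=51 S2=44 S3=-27 S4=38 blocked=[3]
Op 11: conn=11 S1=51 S2=66 S3=-27 S4=38 blocked=[3]
Op 12: conn=30 S1=51 S2=66 S3=-27 S4=38 blocked=[3]

Answer: S3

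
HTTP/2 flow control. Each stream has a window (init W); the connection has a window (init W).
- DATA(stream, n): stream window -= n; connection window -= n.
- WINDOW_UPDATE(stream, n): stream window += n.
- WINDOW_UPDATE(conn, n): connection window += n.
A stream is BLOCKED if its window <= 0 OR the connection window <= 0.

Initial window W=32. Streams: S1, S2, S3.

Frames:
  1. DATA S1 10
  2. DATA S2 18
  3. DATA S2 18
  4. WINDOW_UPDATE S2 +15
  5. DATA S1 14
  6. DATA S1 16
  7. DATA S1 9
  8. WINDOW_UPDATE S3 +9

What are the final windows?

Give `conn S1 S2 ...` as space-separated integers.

Answer: -53 -17 11 41

Derivation:
Op 1: conn=22 S1=22 S2=32 S3=32 blocked=[]
Op 2: conn=4 S1=22 S2=14 S3=32 blocked=[]
Op 3: conn=-14 S1=22 S2=-4 S3=32 blocked=[1, 2, 3]
Op 4: conn=-14 S1=22 S2=11 S3=32 blocked=[1, 2, 3]
Op 5: conn=-28 S1=8 S2=11 S3=32 blocked=[1, 2, 3]
Op 6: conn=-44 S1=-8 S2=11 S3=32 blocked=[1, 2, 3]
Op 7: conn=-53 S1=-17 S2=11 S3=32 blocked=[1, 2, 3]
Op 8: conn=-53 S1=-17 S2=11 S3=41 blocked=[1, 2, 3]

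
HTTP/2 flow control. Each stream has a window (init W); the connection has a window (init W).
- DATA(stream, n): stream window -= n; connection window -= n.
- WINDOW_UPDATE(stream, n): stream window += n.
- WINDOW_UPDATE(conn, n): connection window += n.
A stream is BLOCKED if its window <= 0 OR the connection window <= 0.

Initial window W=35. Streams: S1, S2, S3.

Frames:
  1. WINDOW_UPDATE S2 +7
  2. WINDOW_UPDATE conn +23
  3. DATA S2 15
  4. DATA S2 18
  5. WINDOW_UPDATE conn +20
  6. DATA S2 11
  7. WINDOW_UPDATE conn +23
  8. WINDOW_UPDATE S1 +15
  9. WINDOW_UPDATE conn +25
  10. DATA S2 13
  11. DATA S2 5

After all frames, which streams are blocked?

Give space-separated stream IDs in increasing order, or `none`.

Answer: S2

Derivation:
Op 1: conn=35 S1=35 S2=42 S3=35 blocked=[]
Op 2: conn=58 S1=35 S2=42 S3=35 blocked=[]
Op 3: conn=43 S1=35 S2=27 S3=35 blocked=[]
Op 4: conn=25 S1=35 S2=9 S3=35 blocked=[]
Op 5: conn=45 S1=35 S2=9 S3=35 blocked=[]
Op 6: conn=34 S1=35 S2=-2 S3=35 blocked=[2]
Op 7: conn=57 S1=35 S2=-2 S3=35 blocked=[2]
Op 8: conn=57 S1=50 S2=-2 S3=35 blocked=[2]
Op 9: conn=82 S1=50 S2=-2 S3=35 blocked=[2]
Op 10: conn=69 S1=50 S2=-15 S3=35 blocked=[2]
Op 11: conn=64 S1=50 S2=-20 S3=35 blocked=[2]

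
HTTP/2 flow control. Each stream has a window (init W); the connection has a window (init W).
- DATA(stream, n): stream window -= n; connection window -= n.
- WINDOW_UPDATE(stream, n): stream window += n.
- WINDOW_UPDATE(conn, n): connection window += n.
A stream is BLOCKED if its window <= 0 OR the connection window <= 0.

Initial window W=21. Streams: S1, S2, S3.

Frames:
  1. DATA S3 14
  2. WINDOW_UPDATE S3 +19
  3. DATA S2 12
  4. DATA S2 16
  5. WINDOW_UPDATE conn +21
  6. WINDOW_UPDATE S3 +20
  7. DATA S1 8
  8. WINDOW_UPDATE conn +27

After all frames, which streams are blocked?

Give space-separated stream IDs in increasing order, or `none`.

Op 1: conn=7 S1=21 S2=21 S3=7 blocked=[]
Op 2: conn=7 S1=21 S2=21 S3=26 blocked=[]
Op 3: conn=-5 S1=21 S2=9 S3=26 blocked=[1, 2, 3]
Op 4: conn=-21 S1=21 S2=-7 S3=26 blocked=[1, 2, 3]
Op 5: conn=0 S1=21 S2=-7 S3=26 blocked=[1, 2, 3]
Op 6: conn=0 S1=21 S2=-7 S3=46 blocked=[1, 2, 3]
Op 7: conn=-8 S1=13 S2=-7 S3=46 blocked=[1, 2, 3]
Op 8: conn=19 S1=13 S2=-7 S3=46 blocked=[2]

Answer: S2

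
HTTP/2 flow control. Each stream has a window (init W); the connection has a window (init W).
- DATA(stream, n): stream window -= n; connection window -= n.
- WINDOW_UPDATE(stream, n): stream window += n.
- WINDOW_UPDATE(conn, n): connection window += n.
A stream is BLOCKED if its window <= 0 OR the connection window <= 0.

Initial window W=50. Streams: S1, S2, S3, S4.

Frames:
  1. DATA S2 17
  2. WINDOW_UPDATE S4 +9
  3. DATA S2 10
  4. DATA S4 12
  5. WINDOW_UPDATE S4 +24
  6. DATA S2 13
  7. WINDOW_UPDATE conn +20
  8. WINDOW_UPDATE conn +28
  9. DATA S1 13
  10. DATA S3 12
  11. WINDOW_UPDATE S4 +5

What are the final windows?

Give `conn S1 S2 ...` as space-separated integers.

Answer: 21 37 10 38 76

Derivation:
Op 1: conn=33 S1=50 S2=33 S3=50 S4=50 blocked=[]
Op 2: conn=33 S1=50 S2=33 S3=50 S4=59 blocked=[]
Op 3: conn=23 S1=50 S2=23 S3=50 S4=59 blocked=[]
Op 4: conn=11 S1=50 S2=23 S3=50 S4=47 blocked=[]
Op 5: conn=11 S1=50 S2=23 S3=50 S4=71 blocked=[]
Op 6: conn=-2 S1=50 S2=10 S3=50 S4=71 blocked=[1, 2, 3, 4]
Op 7: conn=18 S1=50 S2=10 S3=50 S4=71 blocked=[]
Op 8: conn=46 S1=50 S2=10 S3=50 S4=71 blocked=[]
Op 9: conn=33 S1=37 S2=10 S3=50 S4=71 blocked=[]
Op 10: conn=21 S1=37 S2=10 S3=38 S4=71 blocked=[]
Op 11: conn=21 S1=37 S2=10 S3=38 S4=76 blocked=[]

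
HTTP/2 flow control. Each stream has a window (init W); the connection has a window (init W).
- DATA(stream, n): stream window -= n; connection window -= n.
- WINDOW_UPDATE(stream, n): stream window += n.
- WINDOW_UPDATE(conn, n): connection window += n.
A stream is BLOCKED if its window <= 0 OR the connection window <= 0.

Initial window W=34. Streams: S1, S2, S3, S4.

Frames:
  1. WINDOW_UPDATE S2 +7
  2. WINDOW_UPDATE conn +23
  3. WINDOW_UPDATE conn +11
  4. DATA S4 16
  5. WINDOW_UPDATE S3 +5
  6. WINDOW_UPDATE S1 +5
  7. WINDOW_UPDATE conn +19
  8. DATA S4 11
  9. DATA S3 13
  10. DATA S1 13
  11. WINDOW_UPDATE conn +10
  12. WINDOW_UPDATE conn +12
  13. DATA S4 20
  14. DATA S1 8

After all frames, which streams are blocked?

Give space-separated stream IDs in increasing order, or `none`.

Op 1: conn=34 S1=34 S2=41 S3=34 S4=34 blocked=[]
Op 2: conn=57 S1=34 S2=41 S3=34 S4=34 blocked=[]
Op 3: conn=68 S1=34 S2=41 S3=34 S4=34 blocked=[]
Op 4: conn=52 S1=34 S2=41 S3=34 S4=18 blocked=[]
Op 5: conn=52 S1=34 S2=41 S3=39 S4=18 blocked=[]
Op 6: conn=52 S1=39 S2=41 S3=39 S4=18 blocked=[]
Op 7: conn=71 S1=39 S2=41 S3=39 S4=18 blocked=[]
Op 8: conn=60 S1=39 S2=41 S3=39 S4=7 blocked=[]
Op 9: conn=47 S1=39 S2=41 S3=26 S4=7 blocked=[]
Op 10: conn=34 S1=26 S2=41 S3=26 S4=7 blocked=[]
Op 11: conn=44 S1=26 S2=41 S3=26 S4=7 blocked=[]
Op 12: conn=56 S1=26 S2=41 S3=26 S4=7 blocked=[]
Op 13: conn=36 S1=26 S2=41 S3=26 S4=-13 blocked=[4]
Op 14: conn=28 S1=18 S2=41 S3=26 S4=-13 blocked=[4]

Answer: S4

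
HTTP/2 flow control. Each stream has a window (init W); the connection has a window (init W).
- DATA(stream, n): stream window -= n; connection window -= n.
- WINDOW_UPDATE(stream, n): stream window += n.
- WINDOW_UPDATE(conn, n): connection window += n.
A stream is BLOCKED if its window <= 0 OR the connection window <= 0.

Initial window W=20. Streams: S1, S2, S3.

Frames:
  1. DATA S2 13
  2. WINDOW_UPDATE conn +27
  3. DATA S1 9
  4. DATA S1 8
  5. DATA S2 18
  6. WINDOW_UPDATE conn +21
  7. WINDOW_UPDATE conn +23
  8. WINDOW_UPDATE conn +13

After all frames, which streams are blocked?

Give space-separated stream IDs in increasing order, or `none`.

Answer: S2

Derivation:
Op 1: conn=7 S1=20 S2=7 S3=20 blocked=[]
Op 2: conn=34 S1=20 S2=7 S3=20 blocked=[]
Op 3: conn=25 S1=11 S2=7 S3=20 blocked=[]
Op 4: conn=17 S1=3 S2=7 S3=20 blocked=[]
Op 5: conn=-1 S1=3 S2=-11 S3=20 blocked=[1, 2, 3]
Op 6: conn=20 S1=3 S2=-11 S3=20 blocked=[2]
Op 7: conn=43 S1=3 S2=-11 S3=20 blocked=[2]
Op 8: conn=56 S1=3 S2=-11 S3=20 blocked=[2]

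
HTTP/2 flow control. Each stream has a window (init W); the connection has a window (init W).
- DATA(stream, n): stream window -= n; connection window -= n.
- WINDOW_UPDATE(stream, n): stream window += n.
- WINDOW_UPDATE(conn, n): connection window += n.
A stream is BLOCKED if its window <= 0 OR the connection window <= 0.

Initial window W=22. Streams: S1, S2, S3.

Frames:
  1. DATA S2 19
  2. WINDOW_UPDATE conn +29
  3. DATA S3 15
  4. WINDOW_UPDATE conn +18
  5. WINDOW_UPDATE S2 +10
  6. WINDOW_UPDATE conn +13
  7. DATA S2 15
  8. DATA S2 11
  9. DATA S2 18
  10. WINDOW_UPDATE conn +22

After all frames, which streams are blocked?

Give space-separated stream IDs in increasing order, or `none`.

Op 1: conn=3 S1=22 S2=3 S3=22 blocked=[]
Op 2: conn=32 S1=22 S2=3 S3=22 blocked=[]
Op 3: conn=17 S1=22 S2=3 S3=7 blocked=[]
Op 4: conn=35 S1=22 S2=3 S3=7 blocked=[]
Op 5: conn=35 S1=22 S2=13 S3=7 blocked=[]
Op 6: conn=48 S1=22 S2=13 S3=7 blocked=[]
Op 7: conn=33 S1=22 S2=-2 S3=7 blocked=[2]
Op 8: conn=22 S1=22 S2=-13 S3=7 blocked=[2]
Op 9: conn=4 S1=22 S2=-31 S3=7 blocked=[2]
Op 10: conn=26 S1=22 S2=-31 S3=7 blocked=[2]

Answer: S2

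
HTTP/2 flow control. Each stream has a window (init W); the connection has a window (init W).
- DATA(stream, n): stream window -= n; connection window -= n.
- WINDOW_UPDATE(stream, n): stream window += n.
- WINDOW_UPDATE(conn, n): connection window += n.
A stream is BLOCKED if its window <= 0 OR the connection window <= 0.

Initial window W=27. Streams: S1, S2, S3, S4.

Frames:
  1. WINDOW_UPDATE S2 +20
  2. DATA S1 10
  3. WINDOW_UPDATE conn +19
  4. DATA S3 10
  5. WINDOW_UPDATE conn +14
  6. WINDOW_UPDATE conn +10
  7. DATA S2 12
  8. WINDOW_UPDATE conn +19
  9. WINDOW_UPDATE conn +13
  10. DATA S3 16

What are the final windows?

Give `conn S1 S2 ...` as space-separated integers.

Op 1: conn=27 S1=27 S2=47 S3=27 S4=27 blocked=[]
Op 2: conn=17 S1=17 S2=47 S3=27 S4=27 blocked=[]
Op 3: conn=36 S1=17 S2=47 S3=27 S4=27 blocked=[]
Op 4: conn=26 S1=17 S2=47 S3=17 S4=27 blocked=[]
Op 5: conn=40 S1=17 S2=47 S3=17 S4=27 blocked=[]
Op 6: conn=50 S1=17 S2=47 S3=17 S4=27 blocked=[]
Op 7: conn=38 S1=17 S2=35 S3=17 S4=27 blocked=[]
Op 8: conn=57 S1=17 S2=35 S3=17 S4=27 blocked=[]
Op 9: conn=70 S1=17 S2=35 S3=17 S4=27 blocked=[]
Op 10: conn=54 S1=17 S2=35 S3=1 S4=27 blocked=[]

Answer: 54 17 35 1 27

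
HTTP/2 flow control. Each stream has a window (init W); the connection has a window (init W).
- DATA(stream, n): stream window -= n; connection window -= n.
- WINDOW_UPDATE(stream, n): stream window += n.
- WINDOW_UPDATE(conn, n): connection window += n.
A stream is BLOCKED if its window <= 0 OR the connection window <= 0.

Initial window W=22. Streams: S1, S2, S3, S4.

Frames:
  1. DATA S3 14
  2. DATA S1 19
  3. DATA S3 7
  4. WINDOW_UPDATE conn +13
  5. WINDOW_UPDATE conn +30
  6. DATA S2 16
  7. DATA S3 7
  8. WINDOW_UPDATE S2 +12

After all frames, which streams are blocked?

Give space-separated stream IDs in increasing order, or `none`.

Answer: S3

Derivation:
Op 1: conn=8 S1=22 S2=22 S3=8 S4=22 blocked=[]
Op 2: conn=-11 S1=3 S2=22 S3=8 S4=22 blocked=[1, 2, 3, 4]
Op 3: conn=-18 S1=3 S2=22 S3=1 S4=22 blocked=[1, 2, 3, 4]
Op 4: conn=-5 S1=3 S2=22 S3=1 S4=22 blocked=[1, 2, 3, 4]
Op 5: conn=25 S1=3 S2=22 S3=1 S4=22 blocked=[]
Op 6: conn=9 S1=3 S2=6 S3=1 S4=22 blocked=[]
Op 7: conn=2 S1=3 S2=6 S3=-6 S4=22 blocked=[3]
Op 8: conn=2 S1=3 S2=18 S3=-6 S4=22 blocked=[3]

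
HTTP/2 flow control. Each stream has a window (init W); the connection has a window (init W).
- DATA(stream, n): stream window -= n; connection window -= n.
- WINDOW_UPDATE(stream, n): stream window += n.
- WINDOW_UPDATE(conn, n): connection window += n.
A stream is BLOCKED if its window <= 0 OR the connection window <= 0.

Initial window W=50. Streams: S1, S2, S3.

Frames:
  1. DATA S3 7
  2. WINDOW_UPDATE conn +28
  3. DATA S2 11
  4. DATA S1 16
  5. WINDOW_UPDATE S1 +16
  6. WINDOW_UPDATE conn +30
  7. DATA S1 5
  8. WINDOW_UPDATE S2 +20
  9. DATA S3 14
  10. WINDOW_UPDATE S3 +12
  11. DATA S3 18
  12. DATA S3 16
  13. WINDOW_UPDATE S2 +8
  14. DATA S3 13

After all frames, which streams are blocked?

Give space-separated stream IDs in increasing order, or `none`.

Op 1: conn=43 S1=50 S2=50 S3=43 blocked=[]
Op 2: conn=71 S1=50 S2=50 S3=43 blocked=[]
Op 3: conn=60 S1=50 S2=39 S3=43 blocked=[]
Op 4: conn=44 S1=34 S2=39 S3=43 blocked=[]
Op 5: conn=44 S1=50 S2=39 S3=43 blocked=[]
Op 6: conn=74 S1=50 S2=39 S3=43 blocked=[]
Op 7: conn=69 S1=45 S2=39 S3=43 blocked=[]
Op 8: conn=69 S1=45 S2=59 S3=43 blocked=[]
Op 9: conn=55 S1=45 S2=59 S3=29 blocked=[]
Op 10: conn=55 S1=45 S2=59 S3=41 blocked=[]
Op 11: conn=37 S1=45 S2=59 S3=23 blocked=[]
Op 12: conn=21 S1=45 S2=59 S3=7 blocked=[]
Op 13: conn=21 S1=45 S2=67 S3=7 blocked=[]
Op 14: conn=8 S1=45 S2=67 S3=-6 blocked=[3]

Answer: S3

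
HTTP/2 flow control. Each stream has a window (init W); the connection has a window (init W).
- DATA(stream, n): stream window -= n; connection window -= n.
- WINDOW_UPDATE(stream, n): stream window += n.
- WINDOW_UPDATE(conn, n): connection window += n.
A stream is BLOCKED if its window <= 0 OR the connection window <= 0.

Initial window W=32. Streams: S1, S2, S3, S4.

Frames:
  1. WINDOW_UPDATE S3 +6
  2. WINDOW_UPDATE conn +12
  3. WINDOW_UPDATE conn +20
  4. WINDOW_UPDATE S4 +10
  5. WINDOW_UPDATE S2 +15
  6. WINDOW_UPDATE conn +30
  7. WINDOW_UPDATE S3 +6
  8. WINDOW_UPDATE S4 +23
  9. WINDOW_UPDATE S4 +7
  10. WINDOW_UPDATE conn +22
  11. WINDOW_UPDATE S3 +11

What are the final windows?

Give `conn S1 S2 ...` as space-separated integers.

Answer: 116 32 47 55 72

Derivation:
Op 1: conn=32 S1=32 S2=32 S3=38 S4=32 blocked=[]
Op 2: conn=44 S1=32 S2=32 S3=38 S4=32 blocked=[]
Op 3: conn=64 S1=32 S2=32 S3=38 S4=32 blocked=[]
Op 4: conn=64 S1=32 S2=32 S3=38 S4=42 blocked=[]
Op 5: conn=64 S1=32 S2=47 S3=38 S4=42 blocked=[]
Op 6: conn=94 S1=32 S2=47 S3=38 S4=42 blocked=[]
Op 7: conn=94 S1=32 S2=47 S3=44 S4=42 blocked=[]
Op 8: conn=94 S1=32 S2=47 S3=44 S4=65 blocked=[]
Op 9: conn=94 S1=32 S2=47 S3=44 S4=72 blocked=[]
Op 10: conn=116 S1=32 S2=47 S3=44 S4=72 blocked=[]
Op 11: conn=116 S1=32 S2=47 S3=55 S4=72 blocked=[]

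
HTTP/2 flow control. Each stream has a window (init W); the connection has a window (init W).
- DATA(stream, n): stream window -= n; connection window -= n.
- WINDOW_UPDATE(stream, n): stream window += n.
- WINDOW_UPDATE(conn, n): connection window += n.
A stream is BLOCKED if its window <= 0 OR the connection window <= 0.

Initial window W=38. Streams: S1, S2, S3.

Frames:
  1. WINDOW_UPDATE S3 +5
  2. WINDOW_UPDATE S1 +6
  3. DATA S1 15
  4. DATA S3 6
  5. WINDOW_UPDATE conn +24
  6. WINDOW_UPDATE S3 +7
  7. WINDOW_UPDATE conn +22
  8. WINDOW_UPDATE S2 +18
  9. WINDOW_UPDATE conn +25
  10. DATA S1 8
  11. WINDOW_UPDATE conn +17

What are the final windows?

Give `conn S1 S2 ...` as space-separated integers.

Op 1: conn=38 S1=38 S2=38 S3=43 blocked=[]
Op 2: conn=38 S1=44 S2=38 S3=43 blocked=[]
Op 3: conn=23 S1=29 S2=38 S3=43 blocked=[]
Op 4: conn=17 S1=29 S2=38 S3=37 blocked=[]
Op 5: conn=41 S1=29 S2=38 S3=37 blocked=[]
Op 6: conn=41 S1=29 S2=38 S3=44 blocked=[]
Op 7: conn=63 S1=29 S2=38 S3=44 blocked=[]
Op 8: conn=63 S1=29 S2=56 S3=44 blocked=[]
Op 9: conn=88 S1=29 S2=56 S3=44 blocked=[]
Op 10: conn=80 S1=21 S2=56 S3=44 blocked=[]
Op 11: conn=97 S1=21 S2=56 S3=44 blocked=[]

Answer: 97 21 56 44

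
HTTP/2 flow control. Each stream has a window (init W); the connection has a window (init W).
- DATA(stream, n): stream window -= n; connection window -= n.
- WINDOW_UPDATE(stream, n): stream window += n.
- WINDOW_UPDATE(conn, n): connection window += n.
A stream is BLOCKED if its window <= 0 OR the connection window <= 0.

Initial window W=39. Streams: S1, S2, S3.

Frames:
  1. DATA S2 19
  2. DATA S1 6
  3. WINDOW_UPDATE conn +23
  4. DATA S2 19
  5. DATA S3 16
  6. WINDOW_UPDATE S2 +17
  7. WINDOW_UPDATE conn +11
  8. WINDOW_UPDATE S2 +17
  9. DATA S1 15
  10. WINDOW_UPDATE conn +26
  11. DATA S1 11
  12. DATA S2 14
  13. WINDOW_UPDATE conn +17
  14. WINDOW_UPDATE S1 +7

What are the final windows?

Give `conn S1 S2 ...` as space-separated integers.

Answer: 16 14 21 23

Derivation:
Op 1: conn=20 S1=39 S2=20 S3=39 blocked=[]
Op 2: conn=14 S1=33 S2=20 S3=39 blocked=[]
Op 3: conn=37 S1=33 S2=20 S3=39 blocked=[]
Op 4: conn=18 S1=33 S2=1 S3=39 blocked=[]
Op 5: conn=2 S1=33 S2=1 S3=23 blocked=[]
Op 6: conn=2 S1=33 S2=18 S3=23 blocked=[]
Op 7: conn=13 S1=33 S2=18 S3=23 blocked=[]
Op 8: conn=13 S1=33 S2=35 S3=23 blocked=[]
Op 9: conn=-2 S1=18 S2=35 S3=23 blocked=[1, 2, 3]
Op 10: conn=24 S1=18 S2=35 S3=23 blocked=[]
Op 11: conn=13 S1=7 S2=35 S3=23 blocked=[]
Op 12: conn=-1 S1=7 S2=21 S3=23 blocked=[1, 2, 3]
Op 13: conn=16 S1=7 S2=21 S3=23 blocked=[]
Op 14: conn=16 S1=14 S2=21 S3=23 blocked=[]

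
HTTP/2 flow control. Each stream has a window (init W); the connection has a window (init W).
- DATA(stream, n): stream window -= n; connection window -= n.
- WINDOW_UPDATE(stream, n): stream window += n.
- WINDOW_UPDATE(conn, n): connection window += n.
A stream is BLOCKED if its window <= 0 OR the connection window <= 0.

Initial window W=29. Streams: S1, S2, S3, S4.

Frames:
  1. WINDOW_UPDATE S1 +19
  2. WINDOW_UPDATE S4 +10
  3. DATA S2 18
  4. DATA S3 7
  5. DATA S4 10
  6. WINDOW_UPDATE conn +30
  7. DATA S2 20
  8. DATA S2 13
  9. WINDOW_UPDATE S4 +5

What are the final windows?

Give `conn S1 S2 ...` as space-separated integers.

Answer: -9 48 -22 22 34

Derivation:
Op 1: conn=29 S1=48 S2=29 S3=29 S4=29 blocked=[]
Op 2: conn=29 S1=48 S2=29 S3=29 S4=39 blocked=[]
Op 3: conn=11 S1=48 S2=11 S3=29 S4=39 blocked=[]
Op 4: conn=4 S1=48 S2=11 S3=22 S4=39 blocked=[]
Op 5: conn=-6 S1=48 S2=11 S3=22 S4=29 blocked=[1, 2, 3, 4]
Op 6: conn=24 S1=48 S2=11 S3=22 S4=29 blocked=[]
Op 7: conn=4 S1=48 S2=-9 S3=22 S4=29 blocked=[2]
Op 8: conn=-9 S1=48 S2=-22 S3=22 S4=29 blocked=[1, 2, 3, 4]
Op 9: conn=-9 S1=48 S2=-22 S3=22 S4=34 blocked=[1, 2, 3, 4]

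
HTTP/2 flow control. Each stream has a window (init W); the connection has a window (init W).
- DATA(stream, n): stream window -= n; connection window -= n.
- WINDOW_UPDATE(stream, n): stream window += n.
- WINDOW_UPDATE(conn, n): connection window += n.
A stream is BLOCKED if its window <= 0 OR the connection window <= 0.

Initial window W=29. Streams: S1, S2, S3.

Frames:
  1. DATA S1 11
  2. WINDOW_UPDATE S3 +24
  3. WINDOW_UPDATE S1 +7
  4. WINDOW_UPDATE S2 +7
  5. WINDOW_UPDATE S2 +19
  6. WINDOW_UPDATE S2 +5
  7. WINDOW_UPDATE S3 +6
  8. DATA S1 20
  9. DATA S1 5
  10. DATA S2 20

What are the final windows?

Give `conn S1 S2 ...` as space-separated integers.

Answer: -27 0 40 59

Derivation:
Op 1: conn=18 S1=18 S2=29 S3=29 blocked=[]
Op 2: conn=18 S1=18 S2=29 S3=53 blocked=[]
Op 3: conn=18 S1=25 S2=29 S3=53 blocked=[]
Op 4: conn=18 S1=25 S2=36 S3=53 blocked=[]
Op 5: conn=18 S1=25 S2=55 S3=53 blocked=[]
Op 6: conn=18 S1=25 S2=60 S3=53 blocked=[]
Op 7: conn=18 S1=25 S2=60 S3=59 blocked=[]
Op 8: conn=-2 S1=5 S2=60 S3=59 blocked=[1, 2, 3]
Op 9: conn=-7 S1=0 S2=60 S3=59 blocked=[1, 2, 3]
Op 10: conn=-27 S1=0 S2=40 S3=59 blocked=[1, 2, 3]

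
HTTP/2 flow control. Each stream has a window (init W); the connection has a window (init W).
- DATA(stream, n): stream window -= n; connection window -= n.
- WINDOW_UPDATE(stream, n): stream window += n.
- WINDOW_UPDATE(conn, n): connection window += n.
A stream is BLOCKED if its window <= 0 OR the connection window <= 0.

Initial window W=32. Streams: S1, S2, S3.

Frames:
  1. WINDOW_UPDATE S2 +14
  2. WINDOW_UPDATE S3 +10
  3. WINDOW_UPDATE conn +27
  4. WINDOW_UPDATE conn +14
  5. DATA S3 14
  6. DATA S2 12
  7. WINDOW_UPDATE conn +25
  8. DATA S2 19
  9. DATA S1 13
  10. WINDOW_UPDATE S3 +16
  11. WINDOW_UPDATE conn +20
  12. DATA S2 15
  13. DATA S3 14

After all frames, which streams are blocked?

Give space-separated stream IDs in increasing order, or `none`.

Op 1: conn=32 S1=32 S2=46 S3=32 blocked=[]
Op 2: conn=32 S1=32 S2=46 S3=42 blocked=[]
Op 3: conn=59 S1=32 S2=46 S3=42 blocked=[]
Op 4: conn=73 S1=32 S2=46 S3=42 blocked=[]
Op 5: conn=59 S1=32 S2=46 S3=28 blocked=[]
Op 6: conn=47 S1=32 S2=34 S3=28 blocked=[]
Op 7: conn=72 S1=32 S2=34 S3=28 blocked=[]
Op 8: conn=53 S1=32 S2=15 S3=28 blocked=[]
Op 9: conn=40 S1=19 S2=15 S3=28 blocked=[]
Op 10: conn=40 S1=19 S2=15 S3=44 blocked=[]
Op 11: conn=60 S1=19 S2=15 S3=44 blocked=[]
Op 12: conn=45 S1=19 S2=0 S3=44 blocked=[2]
Op 13: conn=31 S1=19 S2=0 S3=30 blocked=[2]

Answer: S2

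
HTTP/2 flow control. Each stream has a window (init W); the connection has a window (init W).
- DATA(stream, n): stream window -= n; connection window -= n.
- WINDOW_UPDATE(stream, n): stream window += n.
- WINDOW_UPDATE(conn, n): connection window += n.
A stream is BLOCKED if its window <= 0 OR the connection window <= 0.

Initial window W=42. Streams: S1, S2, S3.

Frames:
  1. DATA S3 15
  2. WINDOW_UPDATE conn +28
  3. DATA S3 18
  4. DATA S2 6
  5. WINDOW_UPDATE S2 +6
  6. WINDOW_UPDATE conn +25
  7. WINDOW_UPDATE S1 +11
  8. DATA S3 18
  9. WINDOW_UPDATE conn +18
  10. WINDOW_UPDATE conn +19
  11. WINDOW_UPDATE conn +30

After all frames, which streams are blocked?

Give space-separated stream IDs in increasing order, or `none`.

Answer: S3

Derivation:
Op 1: conn=27 S1=42 S2=42 S3=27 blocked=[]
Op 2: conn=55 S1=42 S2=42 S3=27 blocked=[]
Op 3: conn=37 S1=42 S2=42 S3=9 blocked=[]
Op 4: conn=31 S1=42 S2=36 S3=9 blocked=[]
Op 5: conn=31 S1=42 S2=42 S3=9 blocked=[]
Op 6: conn=56 S1=42 S2=42 S3=9 blocked=[]
Op 7: conn=56 S1=53 S2=42 S3=9 blocked=[]
Op 8: conn=38 S1=53 S2=42 S3=-9 blocked=[3]
Op 9: conn=56 S1=53 S2=42 S3=-9 blocked=[3]
Op 10: conn=75 S1=53 S2=42 S3=-9 blocked=[3]
Op 11: conn=105 S1=53 S2=42 S3=-9 blocked=[3]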